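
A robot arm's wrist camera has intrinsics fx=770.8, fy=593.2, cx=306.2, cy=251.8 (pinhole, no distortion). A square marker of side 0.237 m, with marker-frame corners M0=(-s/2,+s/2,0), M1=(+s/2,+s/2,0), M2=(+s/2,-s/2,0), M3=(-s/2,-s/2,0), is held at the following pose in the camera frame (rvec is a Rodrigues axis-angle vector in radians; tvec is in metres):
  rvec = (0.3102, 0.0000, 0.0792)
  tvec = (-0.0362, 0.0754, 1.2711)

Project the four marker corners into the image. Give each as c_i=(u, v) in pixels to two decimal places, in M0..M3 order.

Intrinsics K: fx=770.8, fy=593.2, cx=306.2, cy=251.8
Marker side s = 0.237 m; corners in marker frame (Z=0):
  M0 = (-0.1185, +0.1185, 0)
  M1 = (+0.1185, +0.1185, 0)
  M2 = (+0.1185, -0.1185, 0)
  M3 = (-0.1185, -0.1185, 0)
rvec = (0.3102, 0.0000, 0.0792), |rvec| = θ = 0.32015 rad = 18.343°
Rodrigues: sinθ=0.31471, 1−cosθ=0.05081; R = I + sinθ·[k]× + (1−cosθ)·[k]×²:
    [+0.99689 -0.07785 +0.01218]
    [+0.07785 +0.94919 -0.30493]
    [+0.01218 +0.30493 +0.95230]
t = (-0.0362, 0.0754, 1.2711) m
M0: Pc = R·M0+t = (-0.16356, +0.17865, +1.30579); u = 770.8·(-0.16356)/1.30579 + 306.2 = 209.6532, v = 593.2·(+0.17865)/1.30579 + 251.8 = 332.9593
M1: Pc = R·M1+t = (+0.07271, +0.19710, +1.30868); u = 770.8·(+0.07271)/1.30868 + 306.2 = 349.0231, v = 593.2·(+0.19710)/1.30868 + 251.8 = 341.1439
M2: Pc = R·M2+t = (+0.09116, -0.02785, +1.23641); u = 770.8·(+0.09116)/1.23641 + 306.2 = 363.0291, v = 593.2·(-0.02785)/1.23641 + 251.8 = 238.4368
M3: Pc = R·M3+t = (-0.14511, -0.04630, +1.23352); u = 770.8·(-0.14511)/1.23352 + 306.2 = 215.5267, v = 593.2·(-0.04630)/1.23352 + 251.8 = 229.5322

c0=(209.65, 332.96) c1=(349.02, 341.14) c2=(363.03, 238.44) c3=(215.53, 229.53)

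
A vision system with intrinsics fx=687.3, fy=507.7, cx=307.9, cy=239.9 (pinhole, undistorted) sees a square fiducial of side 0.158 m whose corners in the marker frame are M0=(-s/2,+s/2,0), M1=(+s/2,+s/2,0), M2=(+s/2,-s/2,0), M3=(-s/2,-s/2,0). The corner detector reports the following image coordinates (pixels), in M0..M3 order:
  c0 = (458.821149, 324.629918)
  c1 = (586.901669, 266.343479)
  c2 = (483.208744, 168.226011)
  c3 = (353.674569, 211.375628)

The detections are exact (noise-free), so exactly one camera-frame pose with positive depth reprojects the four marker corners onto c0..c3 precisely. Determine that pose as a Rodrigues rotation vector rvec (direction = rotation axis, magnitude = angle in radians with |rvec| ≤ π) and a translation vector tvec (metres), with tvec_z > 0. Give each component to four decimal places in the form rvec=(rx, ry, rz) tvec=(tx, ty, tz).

Intrinsics K: fx=687.3, fy=507.7, cx=307.9, cy=239.9
Marker side s = 0.158 m; corners in marker frame (Z=0):
  M0 = (-0.0790, +0.0790, 0)
  M1 = (+0.0790, +0.0790, 0)
  M2 = (+0.0790, -0.0790, 0)
  M3 = (-0.0790, -0.0790, 0)
Detected image corners:
  c0 = (458.821149, 324.629918) px
  c1 = (586.901669, 266.343479) px
  c2 = (483.208744, 168.226011) px
  c3 = (353.674569, 211.375628) px
Planar DLT: solve 8×8 A·h = b for H (H[2,2]=1):
  H  [+1134.17204 +435.84607 +472.12747]
  H  [-154.85541 +550.44364 +239.29306]
  H  [+0.67728 -0.47762 +1.00000]
B = K⁻¹H; ‖b₁‖=1.631927, ‖b₂‖=1.631927; λ = 2/(‖b₁‖+‖b₂‖) = 0.612772, sign → tz>0 ⇒ λ=+0.612772
r₁ = λ·B[:,0] = (+0.82527,-0.38301,+0.41502); r₂ = λ·B[:,1] = (+0.51970,+0.80266,-0.29267)
r₃ = r₁×r₂ = (-0.22102,+0.45722,+0.86145); SVD([r₁ r₂ r₃]) → R = UVᵀ:
  R  [+0.82527 +0.51970 -0.22102]
  R  [-0.38301 +0.80266 +0.45722]
  R  [+0.41502 -0.29267 +0.86145]
t = (+0.14642, -0.00073, +0.61277) m
tr R = 2.489377; θ = arccos((tr R − 1)/2) = 0.730728 rad = 41.868°
axis k = ((R−Rᵀ)₃₂, (R−Rᵀ)₁₃, (R−Rᵀ)₂₁) / (2 sinθ) = (-0.561788, -0.476496, -0.676274)
rvec = θ·k = (-0.410514, -0.348189, -0.494173)

rvec=(-0.4105, -0.3482, -0.4942) tvec=(0.1464, -0.0007, 0.6128)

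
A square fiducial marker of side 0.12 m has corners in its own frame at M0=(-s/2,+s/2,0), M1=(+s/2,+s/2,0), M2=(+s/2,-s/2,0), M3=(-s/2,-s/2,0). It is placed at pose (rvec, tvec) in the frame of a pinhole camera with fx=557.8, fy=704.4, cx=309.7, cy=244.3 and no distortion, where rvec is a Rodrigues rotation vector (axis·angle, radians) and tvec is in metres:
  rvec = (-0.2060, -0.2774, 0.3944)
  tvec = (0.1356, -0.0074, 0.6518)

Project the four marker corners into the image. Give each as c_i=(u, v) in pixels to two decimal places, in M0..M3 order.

Intrinsics K: fx=557.8, fy=704.4, cx=309.7, cy=244.3
Marker side s = 0.12 m; corners in marker frame (Z=0):
  M0 = (-0.0600, +0.0600, 0)
  M1 = (+0.0600, +0.0600, 0)
  M2 = (+0.0600, -0.0600, 0)
  M3 = (-0.0600, -0.0600, 0)
rvec = (-0.2060, -0.2774, 0.3944), |rvec| = θ = 0.52435 rad = 30.043°
Rodrigues: sinθ=0.50065, 1−cosθ=0.13435; R = I + sinθ·[k]× + (1−cosθ)·[k]×²:
    [+0.88639 -0.34865 -0.30456]
    [+0.40450 +0.90325 +0.14323]
    [+0.22516 -0.25015 +0.94166]
t = (0.1356, -0.0074, 0.6518) m
M0: Pc = R·M0+t = (+0.06150, +0.02253, +0.62328); u = 557.8·(+0.06150)/0.62328 + 309.7 = 364.7368, v = 704.4·(+0.02253)/0.62328 + 244.3 = 269.7570
M1: Pc = R·M1+t = (+0.16786, +0.07107, +0.65030); u = 557.8·(+0.16786)/0.65030 + 309.7 = 453.6868, v = 704.4·(+0.07107)/0.65030 + 244.3 = 321.2771
M2: Pc = R·M2+t = (+0.20970, -0.03733, +0.68032); u = 557.8·(+0.20970)/0.68032 + 309.7 = 481.6370, v = 704.4·(-0.03733)/0.68032 + 244.3 = 205.6534
M3: Pc = R·M3+t = (+0.10334, -0.08587, +0.65330); u = 557.8·(+0.10334)/0.65330 + 309.7 = 397.9301, v = 704.4·(-0.08587)/0.65330 + 244.3 = 151.7186

c0=(364.74, 269.76) c1=(453.69, 321.28) c2=(481.64, 205.65) c3=(397.93, 151.72)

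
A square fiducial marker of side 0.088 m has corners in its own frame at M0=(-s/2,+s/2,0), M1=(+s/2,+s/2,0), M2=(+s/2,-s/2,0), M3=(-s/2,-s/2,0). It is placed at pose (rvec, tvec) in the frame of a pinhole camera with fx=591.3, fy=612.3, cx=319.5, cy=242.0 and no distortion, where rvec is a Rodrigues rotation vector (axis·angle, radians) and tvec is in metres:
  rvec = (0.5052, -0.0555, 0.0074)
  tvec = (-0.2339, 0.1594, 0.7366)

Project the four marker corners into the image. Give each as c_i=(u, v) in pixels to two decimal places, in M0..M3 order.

Intrinsics K: fx=591.3, fy=612.3, cx=319.5, cy=242.0
Marker side s = 0.088 m; corners in marker frame (Z=0):
  M0 = (-0.0440, +0.0440, 0)
  M1 = (+0.0440, +0.0440, 0)
  M2 = (+0.0440, -0.0440, 0)
  M3 = (-0.0440, -0.0440, 0)
rvec = (0.5052, -0.0555, 0.0074), |rvec| = θ = 0.50829 rad = 29.123°
Rodrigues: sinθ=0.48669, 1−cosθ=0.12642; R = I + sinθ·[k]× + (1−cosθ)·[k]×²:
    [+0.99847 -0.02081 -0.05131]
    [-0.00663 +0.87508 -0.48393]
    [+0.05497 +0.48352 +0.87360]
t = (-0.2339, 0.1594, 0.7366) m
M0: Pc = R·M0+t = (-0.27875, +0.19820, +0.75546); u = 591.3·(-0.27875)/0.75546 + 319.5 = 101.3224, v = 612.3·(+0.19820)/0.75546 + 242.0 = 402.6382
M1: Pc = R·M1+t = (-0.19088, +0.19761, +0.76029); u = 591.3·(-0.19088)/0.76029 + 319.5 = 171.0454, v = 612.3·(+0.19761)/0.76029 + 242.0 = 401.1460
M2: Pc = R·M2+t = (-0.18905, +0.12060, +0.71774); u = 591.3·(-0.18905)/0.71774 + 319.5 = 163.7529, v = 612.3·(+0.12060)/0.71774 + 242.0 = 344.8864
M3: Pc = R·M3+t = (-0.27692, +0.12119, +0.71291); u = 591.3·(-0.27692)/0.71291 + 319.5 = 89.8189, v = 612.3·(+0.12119)/0.71291 + 242.0 = 346.0860

c0=(101.32, 402.64) c1=(171.05, 401.15) c2=(163.75, 344.89) c3=(89.82, 346.09)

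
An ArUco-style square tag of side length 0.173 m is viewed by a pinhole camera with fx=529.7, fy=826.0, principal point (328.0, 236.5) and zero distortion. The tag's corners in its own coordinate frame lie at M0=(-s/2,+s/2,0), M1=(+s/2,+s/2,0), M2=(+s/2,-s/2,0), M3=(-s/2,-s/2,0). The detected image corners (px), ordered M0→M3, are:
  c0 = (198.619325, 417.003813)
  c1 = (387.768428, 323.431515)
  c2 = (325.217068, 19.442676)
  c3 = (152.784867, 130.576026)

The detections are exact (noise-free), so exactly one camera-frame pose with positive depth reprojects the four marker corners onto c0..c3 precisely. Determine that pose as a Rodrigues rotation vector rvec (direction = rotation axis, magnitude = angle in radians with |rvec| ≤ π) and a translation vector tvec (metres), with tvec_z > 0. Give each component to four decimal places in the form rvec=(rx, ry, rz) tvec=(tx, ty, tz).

Intrinsics K: fx=529.7, fy=826.0, cx=328.0, cy=236.5
Marker side s = 0.173 m; corners in marker frame (Z=0):
  M0 = (-0.0865, +0.0865, 0)
  M1 = (+0.0865, +0.0865, 0)
  M2 = (+0.0865, -0.0865, 0)
  M3 = (-0.0865, -0.0865, 0)
Detected image corners:
  c0 = (198.619325, 417.003813) px
  c1 = (387.768428, 323.431515) px
  c2 = (325.217068, 19.442676) px
  c3 = (152.784867, 130.576026) px
Planar DLT: solve 8×8 A·h = b for H (H[2,2]=1):
  H  [+915.84576 +207.26087 +261.43333]
  H  [-700.06020 +1617.30564 +219.74589]
  H  [-0.47935 -0.39080 +1.00000]
B = K⁻¹H; ‖b₁‖=2.199589, ‖b₂‖=2.199589; λ = 2/(‖b₁‖+‖b₂‖) = 0.454630, sign → tz>0 ⇒ λ=+0.454630
r₁ = λ·B[:,0] = (+0.92100,-0.32292,-0.21793); r₂ = λ·B[:,1] = (+0.28790,+0.94103,-0.17767)
r₃ = r₁×r₂ = (+0.26245,+0.10089,+0.95966); SVD([r₁ r₂ r₃]) → R = UVᵀ:
  R  [+0.92100 +0.28790 +0.26245]
  R  [-0.32292 +0.94103 +0.10089]
  R  [-0.21793 -0.17767 +0.95966]
t = (-0.05713, -0.00922, +0.45463) m
tr R = 2.821688; θ = arccos((tr R − 1)/2) = 0.425472 rad = 24.378°
axis k = ((R−Rᵀ)₃₂, (R−Rᵀ)₁₃, (R−Rᵀ)₂₁) / (2 sinθ) = (-0.337439, +0.581919, -0.739936)
rvec = θ·k = (-0.143571, +0.247590, -0.314822)

rvec=(-0.1436, 0.2476, -0.3148) tvec=(-0.0571, -0.0092, 0.4546)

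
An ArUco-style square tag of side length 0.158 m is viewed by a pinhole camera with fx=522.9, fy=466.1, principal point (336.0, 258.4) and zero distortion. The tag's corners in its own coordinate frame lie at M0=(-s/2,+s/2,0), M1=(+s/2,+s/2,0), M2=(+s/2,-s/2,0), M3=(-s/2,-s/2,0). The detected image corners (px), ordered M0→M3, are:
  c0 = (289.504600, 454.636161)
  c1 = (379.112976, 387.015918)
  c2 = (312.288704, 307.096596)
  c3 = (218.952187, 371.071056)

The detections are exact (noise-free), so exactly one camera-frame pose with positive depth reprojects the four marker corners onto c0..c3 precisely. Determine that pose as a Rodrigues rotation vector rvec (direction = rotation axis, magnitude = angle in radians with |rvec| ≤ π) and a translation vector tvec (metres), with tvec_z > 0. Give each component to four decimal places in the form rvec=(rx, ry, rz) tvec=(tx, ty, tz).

Intrinsics K: fx=522.9, fy=466.1, cx=336.0, cy=258.4
Marker side s = 0.158 m; corners in marker frame (Z=0):
  M0 = (-0.0790, +0.0790, 0)
  M1 = (+0.0790, +0.0790, 0)
  M2 = (+0.0790, -0.0790, 0)
  M3 = (-0.0790, -0.0790, 0)
Detected image corners:
  c0 = (289.504600, 454.636161) px
  c1 = (379.112976, 387.015918) px
  c2 = (312.288704, 307.096596) px
  c3 = (218.952187, 371.071056) px
Planar DLT: solve 8×8 A·h = b for H (H[2,2]=1):
  H  [+670.50820 +443.04864 +301.14567]
  H  [-300.44432 +527.96686 +379.25386]
  H  [+0.30535 +0.02866 +1.00000]
B = K⁻¹H; ‖b₁‖=1.391114, ‖b₂‖=1.391114; λ = 2/(‖b₁‖+‖b₂‖) = 0.718848, sign → tz>0 ⇒ λ=+0.718848
r₁ = λ·B[:,0] = (+0.78072,-0.58505,+0.21950); r₂ = λ·B[:,1] = (+0.59584,+0.80284,+0.02060)
r₃ = r₁×r₂ = (-0.18828,+0.11470,+0.97539); SVD([r₁ r₂ r₃]) → R = UVᵀ:
  R  [+0.78072 +0.59584 -0.18828]
  R  [-0.58505 +0.80284 +0.11470]
  R  [+0.21950 +0.02060 +0.97539]
t = (-0.04792, +0.18639, +0.71885) m
tr R = 2.558960; θ = arccos((tr R − 1)/2) = 0.676961 rad = 38.787°
axis k = ((R−Rᵀ)₃₂, (R−Rᵀ)₁₃, (R−Rᵀ)₂₁) / (2 sinθ) = (-0.075110, -0.325483, -0.942560)
rvec = θ·k = (-0.050846, -0.220339, -0.638076)

rvec=(-0.0508, -0.2203, -0.6381) tvec=(-0.0479, 0.1864, 0.7188)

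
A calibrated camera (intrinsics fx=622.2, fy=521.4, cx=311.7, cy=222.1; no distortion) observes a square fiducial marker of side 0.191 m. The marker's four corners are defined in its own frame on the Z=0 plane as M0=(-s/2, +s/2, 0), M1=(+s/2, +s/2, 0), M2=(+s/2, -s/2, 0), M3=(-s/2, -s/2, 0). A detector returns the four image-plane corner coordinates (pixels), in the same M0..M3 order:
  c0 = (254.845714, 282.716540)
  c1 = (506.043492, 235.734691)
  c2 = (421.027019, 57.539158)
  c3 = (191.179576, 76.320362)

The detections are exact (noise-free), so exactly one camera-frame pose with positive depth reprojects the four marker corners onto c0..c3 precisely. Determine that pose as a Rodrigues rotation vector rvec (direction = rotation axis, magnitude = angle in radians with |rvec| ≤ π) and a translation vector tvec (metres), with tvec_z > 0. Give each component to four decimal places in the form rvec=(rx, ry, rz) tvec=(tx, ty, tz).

Intrinsics K: fx=622.2, fy=521.4, cx=311.7, cy=222.1
Marker side s = 0.191 m; corners in marker frame (Z=0):
  M0 = (-0.0955, +0.0955, 0)
  M1 = (+0.0955, +0.0955, 0)
  M2 = (+0.0955, -0.0955, 0)
  M3 = (-0.0955, -0.0955, 0)
Detected image corners:
  c0 = (254.845714, 282.716540) px
  c1 = (506.043492, 235.734691) px
  c2 = (421.027019, 57.539158) px
  c3 = (191.179576, 76.320362) px
Planar DLT: solve 8×8 A·h = b for H (H[2,2]=1):
  H  [+1480.15083 +163.80889 +348.41563]
  H  [-60.83470 +893.43163 +155.92834]
  H  [+0.65379 -0.66682 +1.00000]
B = K⁻¹H; ‖b₁‖=2.189003, ‖b₂‖=2.189003; λ = 2/(‖b₁‖+‖b₂‖) = 0.456829, sign → tz>0 ⇒ λ=+0.456829
r₁ = λ·B[:,0] = (+0.93713,-0.18053,+0.29867); r₂ = λ·B[:,1] = (+0.27288,+0.91255,-0.30462)
r₃ = r₁×r₂ = (-0.21756,+0.36697,+0.90443); SVD([r₁ r₂ r₃]) → R = UVᵀ:
  R  [+0.93713 +0.27288 -0.21756]
  R  [-0.18053 +0.91255 +0.36697]
  R  [+0.29867 -0.30462 +0.90443]
t = (+0.02696, -0.05798, +0.45683) m
tr R = 2.754108; θ = arccos((tr R − 1)/2) = 0.501101 rad = 28.711°
axis k = ((R−Rᵀ)₃₂, (R−Rᵀ)₁₃, (R−Rᵀ)₂₁) / (2 sinθ) = (-0.699007, -0.537301, -0.471908)
rvec = θ·k = (-0.350273, -0.269242, -0.236474)

rvec=(-0.3503, -0.2692, -0.2365) tvec=(0.0270, -0.0580, 0.4568)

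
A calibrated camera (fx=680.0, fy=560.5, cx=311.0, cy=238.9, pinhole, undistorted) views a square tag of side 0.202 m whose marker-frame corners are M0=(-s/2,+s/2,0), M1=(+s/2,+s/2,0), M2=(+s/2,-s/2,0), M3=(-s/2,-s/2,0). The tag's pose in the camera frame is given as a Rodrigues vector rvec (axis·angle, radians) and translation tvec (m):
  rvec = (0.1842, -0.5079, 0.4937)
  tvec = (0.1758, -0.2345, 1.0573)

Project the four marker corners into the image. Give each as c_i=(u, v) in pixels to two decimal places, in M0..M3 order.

c0=(343.94, 134.71) c1=(434.69, 185.59) c2=(497.46, 96.15) c3=(412.25, 35.62)

Intrinsics K: fx=680.0, fy=560.5, cx=311.0, cy=238.9
Marker side s = 0.202 m; corners in marker frame (Z=0):
  M0 = (-0.1010, +0.1010, 0)
  M1 = (+0.1010, +0.1010, 0)
  M2 = (+0.1010, -0.1010, 0)
  M3 = (-0.1010, -0.1010, 0)
rvec = (0.1842, -0.5079, 0.4937), |rvec| = θ = 0.73187 rad = 41.933°
Rodrigues: sinθ=0.66826, 1−cosθ=0.25607; R = I + sinθ·[k]× + (1−cosθ)·[k]×²:
    [+0.76015 -0.49552 -0.42028]
    [+0.40607 +0.86725 -0.28807]
    [+0.50723 +0.04831 +0.86045]
t = (0.1758, -0.2345, 1.0573) m
M0: Pc = R·M0+t = (+0.04898, -0.18792, +1.01095); u = 680.0·(+0.04898)/1.01095 + 311.0 = 343.9441, v = 560.5·(-0.18792)/1.01095 + 238.9 = 134.7116
M1: Pc = R·M1+t = (+0.20253, -0.10589, +1.11341); u = 680.0·(+0.20253)/1.11341 + 311.0 = 434.6909, v = 560.5·(-0.10589)/1.11341 + 238.9 = 185.5916
M2: Pc = R·M2+t = (+0.30262, -0.28108, +1.10365); u = 680.0·(+0.30262)/1.10365 + 311.0 = 497.4567, v = 560.5·(-0.28108)/1.10365 + 238.9 = 96.1508
M3: Pc = R·M3+t = (+0.14907, -0.36311, +1.00119); u = 680.0·(+0.14907)/1.00119 + 311.0 = 412.2488, v = 560.5·(-0.36311)/1.00119 + 238.9 = 35.6214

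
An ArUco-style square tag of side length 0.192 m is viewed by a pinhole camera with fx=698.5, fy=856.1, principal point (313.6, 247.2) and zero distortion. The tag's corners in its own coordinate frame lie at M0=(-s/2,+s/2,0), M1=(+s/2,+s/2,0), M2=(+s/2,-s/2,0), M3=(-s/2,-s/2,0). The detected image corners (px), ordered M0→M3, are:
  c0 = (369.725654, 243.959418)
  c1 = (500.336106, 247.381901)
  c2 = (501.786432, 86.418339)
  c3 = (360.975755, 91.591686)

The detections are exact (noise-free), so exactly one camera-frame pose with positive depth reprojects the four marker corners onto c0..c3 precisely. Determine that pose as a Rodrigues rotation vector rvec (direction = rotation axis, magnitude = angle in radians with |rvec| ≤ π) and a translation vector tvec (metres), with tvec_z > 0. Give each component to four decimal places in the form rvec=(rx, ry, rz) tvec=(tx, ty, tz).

Intrinsics K: fx=698.5, fy=856.1, cx=313.6, cy=247.2
Marker side s = 0.192 m; corners in marker frame (Z=0):
  M0 = (-0.0960, +0.0960, 0)
  M1 = (+0.0960, +0.0960, 0)
  M2 = (+0.0960, -0.0960, 0)
  M3 = (-0.0960, -0.0960, 0)
Detected image corners:
  c0 = (369.725654, 243.959418) px
  c1 = (500.336106, 247.381901) px
  c2 = (501.786432, 86.418339) px
  c3 = (360.975755, 91.591686) px
Planar DLT: solve 8×8 A·h = b for H (H[2,2]=1):
  H  [+582.97805 +192.62146 +431.42891]
  H  [-51.14844 +882.14082 +170.35090]
  H  [-0.28354 +0.39909 +1.00000]
B = K⁻¹H; ‖b₁‖=1.003074, ‖b₂‖=1.003074; λ = 2/(‖b₁‖+‖b₂‖) = 0.996935, sign → tz>0 ⇒ λ=+0.996935
r₁ = λ·B[:,0] = (+0.95896,+0.02206,-0.28267); r₂ = λ·B[:,1] = (+0.09629,+0.91238,+0.39787)
r₃ = r₁×r₂ = (+0.26668,-0.40876,+0.87281); SVD([r₁ r₂ r₃]) → R = UVᵀ:
  R  [+0.95896 +0.09629 +0.26668]
  R  [+0.02206 +0.91238 -0.40876]
  R  [-0.28267 +0.39787 +0.87281]
t = (+0.16817, -0.08949, +0.99694) m
tr R = 2.744150; θ = arccos((tr R − 1)/2) = 0.511370 rad = 29.299°
axis k = ((R−Rᵀ)₃₂, (R−Rᵀ)₁₃, (R−Rᵀ)₂₁) / (2 sinθ) = (+0.824147, +0.561274, -0.075845)
rvec = θ·k = (+0.421444, +0.287019, -0.038785)

rvec=(0.4214, 0.2870, -0.0388) tvec=(0.1682, -0.0895, 0.9969)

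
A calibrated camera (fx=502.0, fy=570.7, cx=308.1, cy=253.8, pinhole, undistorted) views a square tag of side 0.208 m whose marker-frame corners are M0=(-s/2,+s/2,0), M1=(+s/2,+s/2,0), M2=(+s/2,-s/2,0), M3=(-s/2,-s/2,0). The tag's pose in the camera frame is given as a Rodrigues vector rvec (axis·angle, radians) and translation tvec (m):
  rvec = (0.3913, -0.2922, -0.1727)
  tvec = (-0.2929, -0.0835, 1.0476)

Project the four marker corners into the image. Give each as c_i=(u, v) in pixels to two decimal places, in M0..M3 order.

Intrinsics K: fx=502.0, fy=570.7, cx=308.1, cy=253.8
Marker side s = 0.208 m; corners in marker frame (Z=0):
  M0 = (-0.1040, +0.1040, 0)
  M1 = (+0.1040, +0.1040, 0)
  M2 = (+0.1040, -0.1040, 0)
  M3 = (-0.1040, -0.1040, 0)
rvec = (0.3913, -0.2922, -0.1727), |rvec| = θ = 0.51800 rad = 29.679°
Rodrigues: sinθ=0.49514, 1−cosθ=0.13119; R = I + sinθ·[k]× + (1−cosθ)·[k]×²:
    [+0.94367 +0.10918 -0.31235]
    [-0.22098 +0.91056 -0.34936]
    [+0.24627 +0.39871 +0.88339]
t = (-0.2929, -0.0835, 1.0476) m
M0: Pc = R·M0+t = (-0.37969, +0.03418, +1.06345); u = 502.0·(-0.37969)/1.06345 + 308.1 = 128.8697, v = 570.7·(+0.03418)/1.06345 + 253.8 = 272.1426
M1: Pc = R·M1+t = (-0.18340, -0.01178, +1.11468); u = 502.0·(-0.18340)/1.11468 + 308.1 = 225.5034, v = 570.7·(-0.01178)/1.11468 + 253.8 = 247.7666
M2: Pc = R·M2+t = (-0.20611, -0.20118, +1.03175); u = 502.0·(-0.20611)/1.03175 + 308.1 = 207.8152, v = 570.7·(-0.20118)/1.03175 + 253.8 = 142.5193
M3: Pc = R·M3+t = (-0.40240, -0.15522, +0.98052); u = 502.0·(-0.40240)/0.98052 + 308.1 = 102.0843, v = 570.7·(-0.15522)/0.98052 + 253.8 = 163.4588

c0=(128.87, 272.14) c1=(225.50, 247.77) c2=(207.82, 142.52) c3=(102.08, 163.46)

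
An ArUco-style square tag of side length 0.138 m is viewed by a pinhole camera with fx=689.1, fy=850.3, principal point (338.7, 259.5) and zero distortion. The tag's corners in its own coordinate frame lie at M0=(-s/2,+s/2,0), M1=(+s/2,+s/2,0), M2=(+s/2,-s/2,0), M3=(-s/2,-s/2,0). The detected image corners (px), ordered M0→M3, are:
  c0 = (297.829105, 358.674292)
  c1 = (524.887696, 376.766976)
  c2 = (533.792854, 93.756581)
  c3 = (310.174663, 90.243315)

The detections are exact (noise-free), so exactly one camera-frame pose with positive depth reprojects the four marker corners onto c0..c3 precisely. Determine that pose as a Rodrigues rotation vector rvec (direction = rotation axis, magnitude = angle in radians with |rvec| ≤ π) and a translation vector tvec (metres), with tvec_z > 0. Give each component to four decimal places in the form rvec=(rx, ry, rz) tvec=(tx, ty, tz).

rvec=(-0.0587, 0.1597, 0.0493) tvec=(0.0462, -0.0155, 0.4238)

Intrinsics K: fx=689.1, fy=850.3, cx=338.7, cy=259.5
Marker side s = 0.138 m; corners in marker frame (Z=0):
  M0 = (-0.0690, +0.0690, 0)
  M1 = (+0.0690, +0.0690, 0)
  M2 = (+0.0690, -0.0690, 0)
  M3 = (-0.0690, -0.0690, 0)
Detected image corners:
  c0 = (297.829105, 358.674292) px
  c1 = (524.887696, 376.766976) px
  c2 = (533.792854, 93.756581) px
  c3 = (310.174663, 90.243315) px
Planar DLT: solve 8×8 A·h = b for H (H[2,2]=1):
  H  [+1475.21772 -130.84856 +413.77847]
  H  [-9.10445 +1967.06855 +228.49735]
  H  [-0.37814 -0.12847 +1.00000]
B = K⁻¹H; ‖b₁‖=2.359499, ‖b₂‖=2.359499; λ = 2/(‖b₁‖+‖b₂‖) = 0.423819, sign → tz>0 ⇒ λ=+0.423819
r₁ = λ·B[:,0] = (+0.98608,+0.04437,-0.16026); r₂ = λ·B[:,1] = (-0.05372,+0.99707,-0.05445)
r₃ = r₁×r₂ = (+0.15738,+0.06230,+0.98557); SVD([r₁ r₂ r₃]) → R = UVᵀ:
  R  [+0.98608 -0.05372 +0.15738]
  R  [+0.04437 +0.99707 +0.06230]
  R  [-0.16026 -0.05445 +0.98557]
t = (+0.04618, -0.01545, +0.42382) m
tr R = 2.968719; θ = arccos((tr R − 1)/2) = 0.177094 rad = 10.147°
axis k = ((R−Rᵀ)₃₂, (R−Rᵀ)₁₃, (R−Rᵀ)₂₁) / (2 sinθ) = (-0.331336, +0.901508, +0.278387)
rvec = θ·k = (-0.058678, +0.159652, +0.049301)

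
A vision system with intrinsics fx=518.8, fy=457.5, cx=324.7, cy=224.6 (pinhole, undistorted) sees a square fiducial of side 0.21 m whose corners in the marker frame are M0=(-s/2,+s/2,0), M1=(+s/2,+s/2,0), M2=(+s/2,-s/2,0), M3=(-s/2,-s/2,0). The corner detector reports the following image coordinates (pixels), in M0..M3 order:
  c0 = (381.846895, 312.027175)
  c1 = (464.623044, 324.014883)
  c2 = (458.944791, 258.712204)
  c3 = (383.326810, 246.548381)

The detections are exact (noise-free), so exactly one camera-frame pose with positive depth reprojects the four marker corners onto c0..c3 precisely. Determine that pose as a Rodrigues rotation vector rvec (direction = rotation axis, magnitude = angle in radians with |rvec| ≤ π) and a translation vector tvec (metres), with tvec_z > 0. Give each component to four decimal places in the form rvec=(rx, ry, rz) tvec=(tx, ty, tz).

Intrinsics K: fx=518.8, fy=457.5, cx=324.7, cy=224.6
Marker side s = 0.21 m; corners in marker frame (Z=0):
  M0 = (-0.1050, +0.1050, 0)
  M1 = (+0.1050, +0.1050, 0)
  M2 = (+0.1050, -0.1050, 0)
  M3 = (-0.1050, -0.1050, 0)
Detected image corners:
  c0 = (381.846895, 312.027175) px
  c1 = (464.623044, 324.014883) px
  c2 = (458.944791, 258.712204) px
  c3 = (383.326810, 246.548381) px
Planar DLT: solve 8×8 A·h = b for H (H[2,2]=1):
  H  [+415.51691 -172.58510 +422.52337]
  H  [+83.99001 +187.87433 +283.89846]
  H  [+0.09276 -0.43286 +1.00000]
B = K⁻¹H; ‖b₁‖=0.761253, ‖b₂‖=0.761253; λ = 2/(‖b₁‖+‖b₂‖) = 1.313624, sign → tz>0 ⇒ λ=+1.313624
r₁ = λ·B[:,0] = (+0.97584,+0.18134,+0.12185); r₂ = λ·B[:,1] = (-0.08112,+0.81859,-0.56862)
r₃ = r₁×r₂ = (-0.20286,+0.54499,+0.81353); SVD([r₁ r₂ r₃]) → R = UVᵀ:
  R  [+0.97584 -0.08112 -0.20286]
  R  [+0.18134 +0.81859 +0.54499]
  R  [+0.12185 -0.56862 +0.81353]
t = (+0.24769, +0.17026, +1.31362) m
tr R = 2.607965; θ = arccos((tr R − 1)/2) = 0.636834 rad = 36.488°
axis k = ((R−Rᵀ)₃₂, (R−Rᵀ)₁₃, (R−Rᵀ)₂₁) / (2 sinθ) = (-0.936352, -0.273029, +0.220679)
rvec = θ·k = (-0.596301, -0.173874, +0.140536)

rvec=(-0.5963, -0.1739, 0.1405) tvec=(0.2477, 0.1703, 1.3136)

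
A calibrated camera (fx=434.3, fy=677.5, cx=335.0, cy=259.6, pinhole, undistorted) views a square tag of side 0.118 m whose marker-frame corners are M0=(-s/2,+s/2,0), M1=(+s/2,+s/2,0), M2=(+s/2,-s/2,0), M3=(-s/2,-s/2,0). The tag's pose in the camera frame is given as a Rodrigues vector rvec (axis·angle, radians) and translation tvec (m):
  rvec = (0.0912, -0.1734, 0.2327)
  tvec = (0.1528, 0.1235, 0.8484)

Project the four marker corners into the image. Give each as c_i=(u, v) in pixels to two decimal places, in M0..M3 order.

Intrinsics K: fx=434.3, fy=677.5, cx=335.0, cy=259.6
Marker side s = 0.118 m; corners in marker frame (Z=0):
  M0 = (-0.0590, +0.0590, 0)
  M1 = (+0.0590, +0.0590, 0)
  M2 = (+0.0590, -0.0590, 0)
  M3 = (-0.0590, -0.0590, 0)
rvec = (0.0912, -0.1734, 0.2327), |rvec| = θ = 0.30419 rad = 17.429°
Rodrigues: sinθ=0.29952, 1−cosθ=0.04591; R = I + sinθ·[k]× + (1−cosθ)·[k]×²:
    [+0.95822 -0.23697 -0.16021]
    [+0.22128 +0.96901 -0.10982]
    [+0.18127 +0.06978 +0.98096]
t = (0.1528, 0.1235, 0.8484) m
M0: Pc = R·M0+t = (+0.08228, +0.16762, +0.84182); u = 434.3·(+0.08228)/0.84182 + 335.0 = 377.4506, v = 677.5·(+0.16762)/0.84182 + 259.6 = 394.4975
M1: Pc = R·M1+t = (+0.19535, +0.19373, +0.86321); u = 434.3·(+0.19535)/0.86321 + 335.0 = 433.2863, v = 677.5·(+0.19373)/0.86321 + 259.6 = 411.6485
M2: Pc = R·M2+t = (+0.22332, +0.07938, +0.85498); u = 434.3·(+0.22332)/0.85498 + 335.0 = 448.4371, v = 677.5·(+0.07938)/0.85498 + 259.6 = 322.5055
M3: Pc = R·M3+t = (+0.11025, +0.05327, +0.83359); u = 434.3·(+0.11025)/0.83359 + 335.0 = 392.4386, v = 677.5·(+0.05327)/0.83359 + 259.6 = 302.8977

c0=(377.45, 394.50) c1=(433.29, 411.65) c2=(448.44, 322.51) c3=(392.44, 302.90)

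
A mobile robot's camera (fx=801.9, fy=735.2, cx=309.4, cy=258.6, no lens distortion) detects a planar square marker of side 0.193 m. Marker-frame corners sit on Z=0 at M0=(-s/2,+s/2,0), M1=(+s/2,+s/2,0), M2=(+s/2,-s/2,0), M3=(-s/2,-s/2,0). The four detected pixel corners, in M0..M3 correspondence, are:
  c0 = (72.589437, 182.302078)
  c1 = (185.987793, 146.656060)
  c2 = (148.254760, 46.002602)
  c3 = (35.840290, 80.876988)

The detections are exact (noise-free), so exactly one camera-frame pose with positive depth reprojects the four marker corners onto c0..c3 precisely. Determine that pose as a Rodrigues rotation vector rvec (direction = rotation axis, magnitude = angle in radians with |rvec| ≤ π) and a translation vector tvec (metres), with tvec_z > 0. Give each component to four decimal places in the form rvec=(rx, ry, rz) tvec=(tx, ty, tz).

Intrinsics K: fx=801.9, fy=735.2, cx=309.4, cy=258.6
Marker side s = 0.193 m; corners in marker frame (Z=0):
  M0 = (-0.0965, +0.0965, 0)
  M1 = (+0.0965, +0.0965, 0)
  M2 = (+0.0965, -0.0965, 0)
  M3 = (-0.0965, -0.0965, 0)
Detected image corners:
  c0 = (72.589437, 182.302078) px
  c1 = (185.987793, 146.656060) px
  c2 = (148.254760, 46.002602) px
  c3 = (35.840290, 80.876988) px
Planar DLT: solve 8×8 A·h = b for H (H[2,2]=1):
  H  [+587.35780 +187.18796 +110.69062]
  H  [-180.25168 +517.56734 +113.66864]
  H  [+0.02135 -0.05219 +1.00000]
B = K⁻¹H; ‖b₁‖=0.767332, ‖b₂‖=0.767332; λ = 2/(‖b₁‖+‖b₂‖) = 1.303218, sign → tz>0 ⇒ λ=+1.303218
r₁ = λ·B[:,0] = (+0.94381,-0.32930,+0.02783); r₂ = λ·B[:,1] = (+0.33046,+0.94137,-0.06802)
r₃ = r₁×r₂ = (-0.00380,+0.07340,+0.99730); SVD([r₁ r₂ r₃]) → R = UVᵀ:
  R  [+0.94381 +0.33046 -0.00380]
  R  [-0.32930 +0.94137 +0.07340]
  R  [+0.02783 -0.06802 +0.99730]
t = (-0.32293, -0.25691, +1.30322) m
tr R = 2.882477; θ = arccos((tr R − 1)/2) = 0.344518 rad = 19.739°
axis k = ((R−Rᵀ)₃₂, (R−Rᵀ)₁₃, (R−Rᵀ)₂₁) / (2 sinθ) = (-0.209356, -0.046824, -0.976718)
rvec = θ·k = (-0.072127, -0.016132, -0.336497)

rvec=(-0.0721, -0.0161, -0.3365) tvec=(-0.3229, -0.2569, 1.3032)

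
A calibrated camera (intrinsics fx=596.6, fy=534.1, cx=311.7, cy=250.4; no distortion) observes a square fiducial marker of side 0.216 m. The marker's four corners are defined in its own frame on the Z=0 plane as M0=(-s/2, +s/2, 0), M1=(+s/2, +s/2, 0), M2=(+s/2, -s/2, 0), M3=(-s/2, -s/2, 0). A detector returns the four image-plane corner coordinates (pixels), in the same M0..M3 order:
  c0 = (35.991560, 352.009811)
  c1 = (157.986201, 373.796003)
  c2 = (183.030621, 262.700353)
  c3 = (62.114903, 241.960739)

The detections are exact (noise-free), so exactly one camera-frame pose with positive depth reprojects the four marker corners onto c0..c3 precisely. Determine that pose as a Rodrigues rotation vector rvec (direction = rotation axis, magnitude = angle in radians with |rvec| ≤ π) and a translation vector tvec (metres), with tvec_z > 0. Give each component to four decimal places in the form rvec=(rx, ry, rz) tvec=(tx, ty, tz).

rvec=(-0.0530, 0.0308, 0.1879) tvec=(-0.3486, 0.1096, 1.0291)

Intrinsics K: fx=596.6, fy=534.1, cx=311.7, cy=250.4
Marker side s = 0.216 m; corners in marker frame (Z=0):
  M0 = (-0.1080, +0.1080, 0)
  M1 = (+0.1080, +0.1080, 0)
  M2 = (+0.1080, -0.1080, 0)
  M3 = (-0.1080, -0.1080, 0)
Detected image corners:
  c0 = (35.991560, 352.009811) px
  c1 = (157.986201, 373.796003) px
  c2 = (183.030621, 262.700353) px
  c3 = (62.114903, 241.960739) px
Planar DLT: solve 8×8 A·h = b for H (H[2,2]=1):
  H  [+558.49054 -123.76621 +109.62132]
  H  [+87.80983 +497.01249 +307.28813]
  H  [-0.03451 -0.04840 +1.00000]
B = K⁻¹H; ‖b₁‖=0.971706, ‖b₂‖=0.971706; λ = 2/(‖b₁‖+‖b₂‖) = 1.029118, sign → tz>0 ⇒ λ=+1.029118
r₁ = λ·B[:,0] = (+0.98194,+0.18585,-0.03552); r₂ = λ·B[:,1] = (-0.18747,+0.98101,-0.04981)
r₃ = r₁×r₂ = (+0.02559,+0.05556,+0.99813); SVD([r₁ r₂ r₃]) → R = UVᵀ:
  R  [+0.98194 -0.18747 +0.02559]
  R  [+0.18585 +0.98101 +0.05556]
  R  [-0.03552 -0.04981 +0.99813]
t = (-0.34858, +0.10961, +1.02912) m
tr R = 2.961070; θ = arccos((tr R − 1)/2) = 0.197627 rad = 11.323°
axis k = ((R−Rᵀ)₃₂, (R−Rᵀ)₁₃, (R−Rᵀ)₂₁) / (2 sinθ) = (-0.268332, +0.155609, +0.950675)
rvec = θ·k = (-0.053030, +0.030753, +0.187879)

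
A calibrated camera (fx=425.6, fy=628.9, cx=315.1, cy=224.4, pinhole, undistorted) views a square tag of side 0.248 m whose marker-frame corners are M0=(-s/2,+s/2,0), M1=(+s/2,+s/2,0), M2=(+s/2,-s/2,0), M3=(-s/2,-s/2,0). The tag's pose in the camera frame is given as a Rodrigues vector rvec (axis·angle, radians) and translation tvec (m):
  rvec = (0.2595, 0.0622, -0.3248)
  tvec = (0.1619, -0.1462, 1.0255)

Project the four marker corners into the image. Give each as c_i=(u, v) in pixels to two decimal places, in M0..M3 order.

Intrinsics K: fx=425.6, fy=628.9, cx=315.1, cy=224.4
Marker side s = 0.248 m; corners in marker frame (Z=0):
  M0 = (-0.1240, +0.1240, 0)
  M1 = (+0.1240, +0.1240, 0)
  M2 = (+0.1240, -0.1240, 0)
  M3 = (-0.1240, -0.1240, 0)
rvec = (0.2595, 0.0622, -0.3248), |rvec| = θ = 0.42036 rad = 24.085°
Rodrigues: sinθ=0.40809, 1−cosθ=0.08706; R = I + sinθ·[k]× + (1−cosθ)·[k]×²:
    [+0.94612 +0.32327 +0.01886]
    [-0.30737 +0.91485 -0.26188]
    [-0.10191 +0.24197 +0.96492]
t = (0.1619, -0.1462, 1.0255) m
M0: Pc = R·M0+t = (+0.08467, +0.00535, +1.06814); u = 425.6·(+0.08467)/1.06814 + 315.1 = 348.8355, v = 628.9·(+0.00535)/1.06814 + 224.4 = 227.5526
M1: Pc = R·M1+t = (+0.31930, -0.07087, +1.04287); u = 425.6·(+0.31930)/1.04287 + 315.1 = 445.4098, v = 628.9·(-0.07087)/1.04287 + 224.4 = 181.6605
M2: Pc = R·M2+t = (+0.23913, -0.29775, +0.98286); u = 425.6·(+0.23913)/0.98286 + 315.1 = 418.6500, v = 628.9·(-0.29775)/0.98286 + 224.4 = 33.8764
M3: Pc = R·M3+t = (+0.00450, -0.22153, +1.00813); u = 425.6·(+0.00450)/1.00813 + 315.1 = 316.9979, v = 628.9·(-0.22153)/1.00813 + 224.4 = 86.2051

c0=(348.84, 227.55) c1=(445.41, 181.66) c2=(418.65, 33.88) c3=(317.00, 86.21)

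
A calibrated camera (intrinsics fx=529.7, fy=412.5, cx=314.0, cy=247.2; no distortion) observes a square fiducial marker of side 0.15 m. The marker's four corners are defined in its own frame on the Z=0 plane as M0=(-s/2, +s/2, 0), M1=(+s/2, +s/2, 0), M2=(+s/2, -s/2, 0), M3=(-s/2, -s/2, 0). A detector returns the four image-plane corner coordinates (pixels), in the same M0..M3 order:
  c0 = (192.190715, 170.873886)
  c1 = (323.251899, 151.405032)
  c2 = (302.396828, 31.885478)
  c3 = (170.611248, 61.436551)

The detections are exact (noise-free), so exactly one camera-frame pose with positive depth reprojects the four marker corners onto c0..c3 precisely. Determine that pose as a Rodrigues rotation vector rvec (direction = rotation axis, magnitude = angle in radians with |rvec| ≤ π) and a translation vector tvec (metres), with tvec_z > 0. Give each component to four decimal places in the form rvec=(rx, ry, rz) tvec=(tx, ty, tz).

Intrinsics K: fx=529.7, fy=412.5, cx=314.0, cy=247.2
Marker side s = 0.15 m; corners in marker frame (Z=0):
  M0 = (-0.0750, +0.0750, 0)
  M1 = (+0.0750, +0.0750, 0)
  M2 = (+0.0750, -0.0750, 0)
  M3 = (-0.0750, -0.0750, 0)
Detected image corners:
  c0 = (192.190715, 170.873886) px
  c1 = (323.251899, 151.405032) px
  c2 = (302.396828, 31.885478) px
  c3 = (170.611248, 61.436551) px
Planar DLT: solve 8×8 A·h = b for H (H[2,2]=1):
  H  [+737.76993 +172.96791 +244.45434]
  H  [-221.25494 +774.98826 +104.96068]
  H  [-0.55992 +0.12714 +1.00000]
B = K⁻¹H; ‖b₁‖=1.824418, ‖b₂‖=1.824418; λ = 2/(‖b₁‖+‖b₂‖) = 0.548120, sign → tz>0 ⇒ λ=+0.548120
r₁ = λ·B[:,0] = (+0.94535,-0.11008,-0.30690); r₂ = λ·B[:,1] = (+0.13767,+0.98802,+0.06969)
r₃ = r₁×r₂ = (+0.29556,-0.10813,+0.94919); SVD([r₁ r₂ r₃]) → R = UVᵀ:
  R  [+0.94535 +0.13767 +0.29556]
  R  [-0.11008 +0.98802 -0.10813]
  R  [-0.30690 +0.06969 +0.94919]
t = (-0.07196, -0.18900, +0.54812) m
tr R = 2.882563; θ = arccos((tr R − 1)/2) = 0.344390 rad = 19.732°
axis k = ((R−Rᵀ)₃₂, (R−Rᵀ)₁₃, (R−Rᵀ)₂₁) / (2 sinθ) = (+0.263342, +0.892205, -0.366907)
rvec = θ·k = (+0.090692, +0.307267, -0.126359)

rvec=(0.0907, 0.3073, -0.1264) tvec=(-0.0720, -0.1890, 0.5481)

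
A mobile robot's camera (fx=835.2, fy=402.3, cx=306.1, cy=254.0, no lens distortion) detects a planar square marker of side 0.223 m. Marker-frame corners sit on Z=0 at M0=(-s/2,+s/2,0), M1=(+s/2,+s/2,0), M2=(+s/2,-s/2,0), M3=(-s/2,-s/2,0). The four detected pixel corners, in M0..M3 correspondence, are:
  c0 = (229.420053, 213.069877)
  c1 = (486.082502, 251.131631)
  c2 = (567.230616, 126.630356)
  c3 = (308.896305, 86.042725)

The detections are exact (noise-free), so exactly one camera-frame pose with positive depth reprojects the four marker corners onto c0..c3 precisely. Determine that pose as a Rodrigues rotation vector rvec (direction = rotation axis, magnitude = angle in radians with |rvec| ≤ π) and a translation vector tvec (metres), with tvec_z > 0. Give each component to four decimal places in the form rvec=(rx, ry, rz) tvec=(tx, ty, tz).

rvec=(0.0431, -0.0450, 0.2959) tvec=(0.0762, -0.1439, 0.6871)

Intrinsics K: fx=835.2, fy=402.3, cx=306.1, cy=254.0
Marker side s = 0.223 m; corners in marker frame (Z=0):
  M0 = (-0.1115, +0.1115, 0)
  M1 = (+0.1115, +0.1115, 0)
  M2 = (+0.1115, -0.1115, 0)
  M3 = (-0.1115, -0.1115, 0)
Detected image corners:
  c0 = (229.420053, 213.069877) px
  c1 = (486.082502, 251.131631) px
  c2 = (567.230616, 126.630356) px
  c3 = (308.896305, 86.042725) px
Planar DLT: solve 8×8 A·h = b for H (H[2,2]=1):
  H  [+1184.03145 -339.43526 +398.73294]
  H  [+188.79356 +572.73859 +169.74582]
  H  [+0.07377 +0.05212 +1.00000]
B = K⁻¹H; ‖b₁‖=1.455325, ‖b₂‖=1.455325; λ = 2/(‖b₁‖+‖b₂‖) = 0.687132, sign → tz>0 ⇒ λ=+0.687132
r₁ = λ·B[:,0] = (+0.95554,+0.29046,+0.05069); r₂ = λ·B[:,1] = (-0.29238,+0.95563,+0.03581)
r₃ = r₁×r₂ = (-0.03804,-0.04904,+0.99807); SVD([r₁ r₂ r₃]) → R = UVᵀ:
  R  [+0.95554 -0.29238 -0.03804]
  R  [+0.29046 +0.95563 -0.04904]
  R  [+0.05069 +0.03581 +0.99807]
t = (+0.07621, -0.14391, +0.68713) m
tr R = 2.909246; θ = arccos((tr R − 1)/2) = 0.302405 rad = 17.327°
axis k = ((R−Rᵀ)₃₂, (R−Rᵀ)₁₃, (R−Rᵀ)₂₁) / (2 sinθ) = (+0.142467, -0.148954, +0.978527)
rvec = θ·k = (+0.043083, -0.045044, +0.295911)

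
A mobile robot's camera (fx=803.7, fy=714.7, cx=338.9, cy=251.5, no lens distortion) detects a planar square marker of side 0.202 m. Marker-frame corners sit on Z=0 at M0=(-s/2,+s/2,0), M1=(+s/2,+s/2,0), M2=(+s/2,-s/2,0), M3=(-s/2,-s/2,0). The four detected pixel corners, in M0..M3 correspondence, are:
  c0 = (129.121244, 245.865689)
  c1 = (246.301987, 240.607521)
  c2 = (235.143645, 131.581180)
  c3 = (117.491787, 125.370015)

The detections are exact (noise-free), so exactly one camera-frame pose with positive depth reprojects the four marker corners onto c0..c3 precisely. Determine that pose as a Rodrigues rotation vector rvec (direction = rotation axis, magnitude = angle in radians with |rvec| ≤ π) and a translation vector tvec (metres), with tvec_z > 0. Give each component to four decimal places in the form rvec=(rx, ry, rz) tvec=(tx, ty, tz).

Intrinsics K: fx=803.7, fy=714.7, cx=338.9, cy=251.5
Marker side s = 0.202 m; corners in marker frame (Z=0):
  M0 = (-0.1010, +0.1010, 0)
  M1 = (+0.1010, +0.1010, 0)
  M2 = (+0.1010, -0.1010, 0)
  M3 = (-0.1010, -0.1010, 0)
Detected image corners:
  c0 = (129.121244, 245.865689) px
  c1 = (246.301987, 240.607521) px
  c2 = (235.143645, 131.581180) px
  c3 = (117.491787, 125.370015) px
Planar DLT: solve 8×8 A·h = b for H (H[2,2]=1):
  H  [+671.34654 +51.22185 +184.93283]
  H  [+94.41509 +561.47135 +185.70482]
  H  [+0.49487 -0.02816 +1.00000]
B = K⁻¹H; ‖b₁‖=0.799594, ‖b₂‖=0.799594; λ = 2/(‖b₁‖+‖b₂‖) = 1.250635, sign → tz>0 ⇒ λ=+1.250635
r₁ = λ·B[:,0] = (+0.78370,-0.05258,+0.61891); r₂ = λ·B[:,1] = (+0.09456,+0.99490,-0.03522)
r₃ = r₁×r₂ = (-0.61390,+0.08612,+0.78467); SVD([r₁ r₂ r₃]) → R = UVᵀ:
  R  [+0.78370 +0.09456 -0.61390]
  R  [-0.05258 +0.99490 +0.08612]
  R  [+0.61891 -0.03522 +0.78467]
t = (-0.23959, -0.11513, +1.25063) m
tr R = 2.563273; θ = arccos((tr R − 1)/2) = 0.673511 rad = 38.589°
axis k = ((R−Rᵀ)₃₂, (R−Rᵀ)₁₃, (R−Rᵀ)₂₁) / (2 sinθ) = (-0.097266, -0.988245, -0.117945)
rvec = θ·k = (-0.065510, -0.665594, -0.079437)

rvec=(-0.0655, -0.6656, -0.0794) tvec=(-0.2396, -0.1151, 1.2506)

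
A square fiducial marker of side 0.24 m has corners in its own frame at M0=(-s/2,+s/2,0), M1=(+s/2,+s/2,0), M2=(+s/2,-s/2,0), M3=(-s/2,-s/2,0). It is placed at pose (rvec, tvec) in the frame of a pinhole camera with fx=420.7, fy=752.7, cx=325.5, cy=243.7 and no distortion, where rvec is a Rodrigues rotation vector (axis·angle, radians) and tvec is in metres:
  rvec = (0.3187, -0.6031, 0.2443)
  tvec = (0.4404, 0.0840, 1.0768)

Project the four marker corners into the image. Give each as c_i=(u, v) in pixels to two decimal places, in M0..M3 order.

Intrinsics K: fx=420.7, fy=752.7, cx=325.5, cy=243.7
Marker side s = 0.24 m; corners in marker frame (Z=0):
  M0 = (-0.1200, +0.1200, 0)
  M1 = (+0.1200, +0.1200, 0)
  M2 = (+0.1200, -0.1200, 0)
  M3 = (-0.1200, -0.1200, 0)
rvec = (0.3187, -0.6031, 0.2443), |rvec| = θ = 0.72456 rad = 41.514°
Rodrigues: sinθ=0.66280, 1−cosθ=0.25121; R = I + sinθ·[k]× + (1−cosθ)·[k]×²:
    [+0.79740 -0.31545 -0.51444]
    [+0.13151 +0.92284 -0.36204]
    [+0.58895 +0.22104 +0.77735]
t = (0.4404, 0.0840, 1.0768) m
M0: Pc = R·M0+t = (+0.30686, +0.17896, +1.03265); u = 420.7·(+0.30686)/1.03265 + 325.5 = 450.5137, v = 752.7·(+0.17896)/1.03265 + 243.7 = 374.1443
M1: Pc = R·M1+t = (+0.49823, +0.21052, +1.17400); u = 420.7·(+0.49823)/1.17400 + 325.5 = 504.0409, v = 752.7·(+0.21052)/1.17400 + 243.7 = 378.6742
M2: Pc = R·M2+t = (+0.57394, -0.01096, +1.12095); u = 420.7·(+0.57394)/1.12095 + 325.5 = 540.9041, v = 752.7·(-0.01096)/1.12095 + 243.7 = 236.3405
M3: Pc = R·M3+t = (+0.38257, -0.04252, +0.97960); u = 420.7·(+0.38257)/0.97960 + 325.5 = 489.7973, v = 752.7·(-0.04252)/0.97960 + 243.7 = 211.0276

c0=(450.51, 374.14) c1=(504.04, 378.67) c2=(540.90, 236.34) c3=(489.80, 211.03)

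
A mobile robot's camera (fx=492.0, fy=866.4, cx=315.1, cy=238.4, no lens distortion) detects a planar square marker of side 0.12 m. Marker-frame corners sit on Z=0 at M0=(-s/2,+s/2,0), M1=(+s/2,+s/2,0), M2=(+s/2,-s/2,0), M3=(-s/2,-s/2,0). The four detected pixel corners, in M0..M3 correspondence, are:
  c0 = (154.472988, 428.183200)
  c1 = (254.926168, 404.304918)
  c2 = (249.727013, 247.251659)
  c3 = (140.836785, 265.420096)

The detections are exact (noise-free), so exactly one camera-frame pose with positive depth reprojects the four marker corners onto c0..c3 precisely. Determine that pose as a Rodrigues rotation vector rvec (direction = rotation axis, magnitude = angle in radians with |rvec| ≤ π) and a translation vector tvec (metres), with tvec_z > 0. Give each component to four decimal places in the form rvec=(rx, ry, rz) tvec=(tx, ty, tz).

Intrinsics K: fx=492.0, fy=866.4, cx=315.1, cy=238.4
Marker side s = 0.12 m; corners in marker frame (Z=0):
  M0 = (-0.0600, +0.0600, 0)
  M1 = (+0.0600, +0.0600, 0)
  M2 = (+0.0600, -0.0600, 0)
  M3 = (-0.0600, -0.0600, 0)
Detected image corners:
  c0 = (154.472988, 428.183200) px
  c1 = (254.926168, 404.304918) px
  c2 = (249.727013, 247.251659) px
  c3 = (140.836785, 265.420096) px
Planar DLT: solve 8×8 A·h = b for H (H[2,2]=1):
  H  [+947.18779 +205.14939 +201.36834]
  H  [-47.85773 +1546.37337 +339.10719]
  H  [+0.38136 +0.63740 +1.00000]
B = K⁻¹H; ‖b₁‖=1.731082, ‖b₂‖=1.731082; λ = 2/(‖b₁‖+‖b₂‖) = 0.577673, sign → tz>0 ⇒ λ=+0.577673
r₁ = λ·B[:,0] = (+0.97103,-0.09253,+0.22030); r₂ = λ·B[:,1] = (+0.00506,+0.92973,+0.36821)
r₃ = r₁×r₂ = (-0.23889,-0.35643,+0.90327); SVD([r₁ r₂ r₃]) → R = UVᵀ:
  R  [+0.97103 +0.00506 -0.23889]
  R  [-0.09253 +0.92973 -0.35643]
  R  [+0.22030 +0.36821 +0.90327]
t = (-0.13354, +0.06715, +0.57767) m
tr R = 2.804032; θ = arccos((tr R − 1)/2) = 0.446380 rad = 25.576°
axis k = ((R−Rᵀ)₃₂, (R−Rᵀ)₁₃, (R−Rᵀ)₂₁) / (2 sinθ) = (+0.839272, -0.531835, -0.113021)
rvec = θ·k = (+0.374634, -0.237400, -0.050451)

rvec=(0.3746, -0.2374, -0.0505) tvec=(-0.1335, 0.0671, 0.5777)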